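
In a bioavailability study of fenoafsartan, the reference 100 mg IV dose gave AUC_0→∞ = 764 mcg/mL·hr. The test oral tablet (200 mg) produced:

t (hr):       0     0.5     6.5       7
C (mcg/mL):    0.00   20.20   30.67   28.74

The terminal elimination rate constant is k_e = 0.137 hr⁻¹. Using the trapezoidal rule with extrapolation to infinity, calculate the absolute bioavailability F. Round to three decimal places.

Trapezoidal AUC_0→7 (oral tablet):
  [0→0.5]: (0.00+20.20)/2 × 0.5 = 5.05
  [0.5→6.5]: (20.20+30.67)/2 × 6 = 152.61
  [6.5→7]: (30.67+28.74)/2 × 0.5 = 14.8525
  Sum = 172.5125 mcg/mL·hr
Tail: C_last/k_e = 28.74/0.137 = 209.781
AUC_0→∞ (oral tablet) = 172.5125 + 209.781 = 382.2935 mcg/mL·hr
F = (AUC_ev/D_ev)/(AUC_iv/D_iv) = (382.2935/200)/(764/100) = 1.9114675/7.64 = 0.2502

F = 0.250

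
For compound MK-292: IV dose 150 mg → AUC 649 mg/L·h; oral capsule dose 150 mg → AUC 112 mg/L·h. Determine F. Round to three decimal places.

F = 0.173

F = (AUC_ev / D_ev) / (AUC_iv / D_iv)
  = (112/150) / (649/150)
  = 0.746667 / 4.32667 = 0.1726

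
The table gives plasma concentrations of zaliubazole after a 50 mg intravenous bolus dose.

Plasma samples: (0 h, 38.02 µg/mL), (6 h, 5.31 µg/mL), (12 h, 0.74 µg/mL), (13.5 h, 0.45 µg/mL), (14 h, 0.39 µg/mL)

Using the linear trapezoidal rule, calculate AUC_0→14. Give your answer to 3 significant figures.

Trapezoidal AUC_0→14:
  [0→6]: (38.02+5.31)/2 × 6 = 129.99
  [6→12]: (5.31+0.74)/2 × 6 = 18.15
  [12→13.5]: (0.74+0.45)/2 × 1.5 = 0.8925
  [13.5→14]: (0.45+0.39)/2 × 0.5 = 0.21
  Sum = 149.2425 µg/mL·h

AUC = 149 µg/mL·h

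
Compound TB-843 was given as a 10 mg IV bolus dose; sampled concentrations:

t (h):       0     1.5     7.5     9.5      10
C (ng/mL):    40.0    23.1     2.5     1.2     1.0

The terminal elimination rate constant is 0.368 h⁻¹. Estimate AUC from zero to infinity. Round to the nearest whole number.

AUC = 131 ng/mL·h

Trapezoidal AUC_0→10:
  [0→1.5]: (40.0+23.1)/2 × 1.5 = 47.325
  [1.5→7.5]: (23.1+2.5)/2 × 6 = 76.8
  [7.5→9.5]: (2.5+1.2)/2 × 2 = 3.7
  [9.5→10]: (1.2+1.0)/2 × 0.5 = 0.55
  Sum = 128.375 ng/mL·h
Extrapolated tail: C_last / k_e = 1.0 / 0.368 = 2.717
AUC_0→∞ = 128.375 + 2.717 = 131.092 ng/mL·h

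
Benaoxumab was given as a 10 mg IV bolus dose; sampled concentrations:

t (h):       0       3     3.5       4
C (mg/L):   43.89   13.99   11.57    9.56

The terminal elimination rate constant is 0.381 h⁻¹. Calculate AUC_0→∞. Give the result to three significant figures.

Trapezoidal AUC_0→4:
  [0→3]: (43.89+13.99)/2 × 3 = 86.82
  [3→3.5]: (13.99+11.57)/2 × 0.5 = 6.39
  [3.5→4]: (11.57+9.56)/2 × 0.5 = 5.2825
  Sum = 98.4925 mg/L·h
Extrapolated tail: C_last / k_e = 9.56 / 0.381 = 25.092
AUC_0→∞ = 98.4925 + 25.092 = 123.5845 mg/L·h

AUC = 124 mg/L·h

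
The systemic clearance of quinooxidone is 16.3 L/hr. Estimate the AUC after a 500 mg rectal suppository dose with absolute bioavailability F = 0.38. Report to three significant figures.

AUC_0→∞ = F × Dose / CL
        = 0.38 × 500 / 16.3 = 11.6564 mg/L·hr

AUC = 11.7 mg/L·hr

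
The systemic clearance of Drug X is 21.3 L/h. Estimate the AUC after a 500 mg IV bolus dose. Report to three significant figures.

AUC = 23.5 mg/L·h

AUC_0→∞ = Dose_iv / CL
        = 500 / 21.3 = 23.4742 mg/L·h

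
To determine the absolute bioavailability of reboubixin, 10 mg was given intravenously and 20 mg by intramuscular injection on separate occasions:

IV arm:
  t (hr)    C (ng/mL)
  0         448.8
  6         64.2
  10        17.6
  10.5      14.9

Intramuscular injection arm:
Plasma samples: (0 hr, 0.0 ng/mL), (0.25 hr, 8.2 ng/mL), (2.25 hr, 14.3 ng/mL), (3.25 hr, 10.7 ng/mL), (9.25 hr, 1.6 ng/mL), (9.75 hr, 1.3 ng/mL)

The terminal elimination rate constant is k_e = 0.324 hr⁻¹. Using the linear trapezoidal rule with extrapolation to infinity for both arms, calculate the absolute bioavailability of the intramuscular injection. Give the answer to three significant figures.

Trapezoidal AUC_0→10.5 (IV):
  [0→6]: (448.8+64.2)/2 × 6 = 1539.0
  [6→10]: (64.2+17.6)/2 × 4 = 163.6
  [10→10.5]: (17.6+14.9)/2 × 0.5 = 8.125
  Sum = 1710.725 ng/mL·hr
IV tail: 14.9/0.324 = 45.988; AUC_iv,0→∞ = 1710.725 + 45.988 = 1756.713 ng/mL·hr
Trapezoidal AUC_0→9.75 (intramuscular injection):
  [0→0.25]: (0.0+8.2)/2 × 0.25 = 1.025
  [0.25→2.25]: (8.2+14.3)/2 × 2 = 22.5
  [2.25→3.25]: (14.3+10.7)/2 × 1 = 12.5
  [3.25→9.25]: (10.7+1.6)/2 × 6 = 36.9
  [9.25→9.75]: (1.6+1.3)/2 × 0.5 = 0.725
  Sum = 73.65 ng/mL·hr
intramuscular injection tail: 1.3/0.324 = 4.012; AUC_ev,0→∞ = 73.65 + 4.012 = 77.662 ng/mL·hr
F = (AUC_ev/D_ev)/(AUC_iv/D_iv) = (77.662/20)/(1756.713/10) = 3.8831/175.6713 = 0.0221

F = 0.0221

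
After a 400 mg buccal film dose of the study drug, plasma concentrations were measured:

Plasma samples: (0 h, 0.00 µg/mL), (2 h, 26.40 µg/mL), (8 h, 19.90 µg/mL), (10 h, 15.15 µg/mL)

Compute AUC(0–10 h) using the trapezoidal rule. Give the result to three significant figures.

AUC = 200 µg/mL·h

Trapezoidal AUC_0→10:
  [0→2]: (0.00+26.40)/2 × 2 = 26.4
  [2→8]: (26.40+19.90)/2 × 6 = 138.9
  [8→10]: (19.90+15.15)/2 × 2 = 35.05
  Sum = 200.35 µg/mL·h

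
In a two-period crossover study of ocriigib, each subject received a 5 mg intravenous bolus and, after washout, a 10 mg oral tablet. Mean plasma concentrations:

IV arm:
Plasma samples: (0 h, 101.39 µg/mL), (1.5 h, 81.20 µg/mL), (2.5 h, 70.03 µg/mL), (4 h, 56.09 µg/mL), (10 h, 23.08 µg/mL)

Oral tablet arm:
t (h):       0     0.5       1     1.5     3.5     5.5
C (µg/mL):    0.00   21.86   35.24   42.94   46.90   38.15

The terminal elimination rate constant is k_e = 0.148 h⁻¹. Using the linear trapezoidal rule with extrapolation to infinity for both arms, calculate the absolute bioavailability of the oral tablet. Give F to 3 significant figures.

F = 0.337

Trapezoidal AUC_0→10 (IV):
  [0→1.5]: (101.39+81.20)/2 × 1.5 = 136.9425
  [1.5→2.5]: (81.20+70.03)/2 × 1 = 75.615
  [2.5→4]: (70.03+56.09)/2 × 1.5 = 94.59
  [4→10]: (56.09+23.08)/2 × 6 = 237.51
  Sum = 544.6575 µg/mL·h
IV tail: 23.08/0.148 = 155.946; AUC_iv,0→∞ = 544.6575 + 155.946 = 700.6035 µg/mL·h
Trapezoidal AUC_0→5.5 (oral tablet):
  [0→0.5]: (0.00+21.86)/2 × 0.5 = 5.465
  [0.5→1]: (21.86+35.24)/2 × 0.5 = 14.275
  [1→1.5]: (35.24+42.94)/2 × 0.5 = 19.545
  [1.5→3.5]: (42.94+46.90)/2 × 2 = 89.84
  [3.5→5.5]: (46.90+38.15)/2 × 2 = 85.05
  Sum = 214.175 µg/mL·h
oral tablet tail: 38.15/0.148 = 257.770; AUC_ev,0→∞ = 214.175 + 257.770 = 471.945 µg/mL·h
F = (AUC_ev/D_ev)/(AUC_iv/D_iv) = (471.945/10)/(700.6035/5) = 47.1945/140.1207 = 0.3368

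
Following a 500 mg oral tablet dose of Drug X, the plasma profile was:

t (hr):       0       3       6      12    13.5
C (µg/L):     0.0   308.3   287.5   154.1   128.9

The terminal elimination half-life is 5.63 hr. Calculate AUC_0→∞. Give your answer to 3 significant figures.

Trapezoidal AUC_0→13.5:
  [0→3]: (0.0+308.3)/2 × 3 = 462.45
  [3→6]: (308.3+287.5)/2 × 3 = 893.7
  [6→12]: (287.5+154.1)/2 × 6 = 1324.8
  [12→13.5]: (154.1+128.9)/2 × 1.5 = 212.25
  Sum = 2893.2 µg/L·hr
k_e = ln2 / t½ = 0.693147 / 5.63 = 0.1231 hr^-1
Extrapolated tail: C_last / k_e = 128.9 / 0.1231 = 1047.116
AUC_0→∞ = 2893.2 + 1047.116 = 3940.316 µg/L·hr

AUC = 3940 µg/L·hr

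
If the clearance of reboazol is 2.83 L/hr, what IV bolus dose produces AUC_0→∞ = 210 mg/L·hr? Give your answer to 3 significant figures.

Dose = 594 mg

Dose_iv = CL × AUC_0→∞
     = 2.83 × 210 = 594.3 mg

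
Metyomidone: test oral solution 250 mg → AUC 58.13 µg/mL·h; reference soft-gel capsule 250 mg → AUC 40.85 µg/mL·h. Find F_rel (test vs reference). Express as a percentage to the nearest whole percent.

F_rel = 142%

F_rel = (AUC_test/D_test) / (AUC_ref/D_ref)
      = (58.13/250) / (40.85/250)
      = 0.23252 / 0.1634 = 1.4230 = 142.30%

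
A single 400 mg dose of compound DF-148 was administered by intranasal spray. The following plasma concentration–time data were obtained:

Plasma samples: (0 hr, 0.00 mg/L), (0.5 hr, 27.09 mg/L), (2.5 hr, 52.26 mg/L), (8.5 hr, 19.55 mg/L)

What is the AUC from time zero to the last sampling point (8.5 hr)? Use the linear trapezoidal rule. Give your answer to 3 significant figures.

AUC = 302 mg/L·hr

Trapezoidal AUC_0→8.5:
  [0→0.5]: (0.00+27.09)/2 × 0.5 = 6.7725
  [0.5→2.5]: (27.09+52.26)/2 × 2 = 79.35
  [2.5→8.5]: (52.26+19.55)/2 × 6 = 215.43
  Sum = 301.5525 mg/L·hr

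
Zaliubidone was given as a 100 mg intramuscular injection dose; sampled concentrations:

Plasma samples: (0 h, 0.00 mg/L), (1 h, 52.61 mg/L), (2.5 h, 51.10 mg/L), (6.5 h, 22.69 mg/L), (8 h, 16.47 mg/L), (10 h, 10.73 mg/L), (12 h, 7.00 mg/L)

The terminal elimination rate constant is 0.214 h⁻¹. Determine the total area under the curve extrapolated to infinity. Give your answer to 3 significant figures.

Trapezoidal AUC_0→12:
  [0→1]: (0.00+52.61)/2 × 1 = 26.305
  [1→2.5]: (52.61+51.10)/2 × 1.5 = 77.7825
  [2.5→6.5]: (51.10+22.69)/2 × 4 = 147.58
  [6.5→8]: (22.69+16.47)/2 × 1.5 = 29.37
  [8→10]: (16.47+10.73)/2 × 2 = 27.2
  [10→12]: (10.73+7.00)/2 × 2 = 17.73
  Sum = 325.9675 mg/L·h
Extrapolated tail: C_last / k_e = 7.00 / 0.214 = 32.710
AUC_0→∞ = 325.9675 + 32.710 = 358.6775 mg/L·h

AUC = 359 mg/L·h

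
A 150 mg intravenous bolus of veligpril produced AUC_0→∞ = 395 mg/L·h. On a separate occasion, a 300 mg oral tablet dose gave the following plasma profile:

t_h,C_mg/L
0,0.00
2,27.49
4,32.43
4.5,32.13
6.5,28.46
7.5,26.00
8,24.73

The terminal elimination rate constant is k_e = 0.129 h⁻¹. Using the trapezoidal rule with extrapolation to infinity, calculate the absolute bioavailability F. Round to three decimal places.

Trapezoidal AUC_0→8 (oral tablet):
  [0→2]: (0.00+27.49)/2 × 2 = 27.49
  [2→4]: (27.49+32.43)/2 × 2 = 59.92
  [4→4.5]: (32.43+32.13)/2 × 0.5 = 16.14
  [4.5→6.5]: (32.13+28.46)/2 × 2 = 60.59
  [6.5→7.5]: (28.46+26.00)/2 × 1 = 27.23
  [7.5→8]: (26.00+24.73)/2 × 0.5 = 12.6825
  Sum = 204.0525 mg/L·h
Tail: C_last/k_e = 24.73/0.129 = 191.705
AUC_0→∞ (oral tablet) = 204.0525 + 191.705 = 395.7575 mg/L·h
F = (AUC_ev/D_ev)/(AUC_iv/D_iv) = (395.7575/300)/(395/150) = 1.31919/2.63333 = 0.5010

F = 0.501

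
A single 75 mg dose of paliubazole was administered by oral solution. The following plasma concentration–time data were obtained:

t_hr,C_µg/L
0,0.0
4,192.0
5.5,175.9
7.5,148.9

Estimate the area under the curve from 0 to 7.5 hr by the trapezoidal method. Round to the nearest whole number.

AUC = 985 µg/L·hr

Trapezoidal AUC_0→7.5:
  [0→4]: (0.0+192.0)/2 × 4 = 384.0
  [4→5.5]: (192.0+175.9)/2 × 1.5 = 275.925
  [5.5→7.5]: (175.9+148.9)/2 × 2 = 324.8
  Sum = 984.725 µg/L·hr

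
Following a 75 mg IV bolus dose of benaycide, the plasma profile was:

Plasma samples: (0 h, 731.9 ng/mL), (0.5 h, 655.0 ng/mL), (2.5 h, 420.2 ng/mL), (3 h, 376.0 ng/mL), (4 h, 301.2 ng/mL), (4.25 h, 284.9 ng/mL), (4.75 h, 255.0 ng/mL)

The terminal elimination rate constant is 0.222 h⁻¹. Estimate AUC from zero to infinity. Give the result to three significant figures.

Trapezoidal AUC_0→4.75:
  [0→0.5]: (731.9+655.0)/2 × 0.5 = 346.725
  [0.5→2.5]: (655.0+420.2)/2 × 2 = 1075.2
  [2.5→3]: (420.2+376.0)/2 × 0.5 = 199.05
  [3→4]: (376.0+301.2)/2 × 1 = 338.6
  [4→4.25]: (301.2+284.9)/2 × 0.25 = 73.2625
  [4.25→4.75]: (284.9+255.0)/2 × 0.5 = 134.975
  Sum = 2167.8125 ng/mL·h
Extrapolated tail: C_last / k_e = 255.0 / 0.222 = 1148.649
AUC_0→∞ = 2167.8125 + 1148.649 = 3316.4615 ng/mL·h

AUC = 3320 ng/mL·h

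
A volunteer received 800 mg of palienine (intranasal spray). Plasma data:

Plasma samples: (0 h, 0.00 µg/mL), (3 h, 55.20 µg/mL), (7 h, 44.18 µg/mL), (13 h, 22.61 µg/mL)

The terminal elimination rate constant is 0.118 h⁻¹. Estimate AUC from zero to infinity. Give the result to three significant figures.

AUC = 674 µg/mL·h

Trapezoidal AUC_0→13:
  [0→3]: (0.00+55.20)/2 × 3 = 82.8
  [3→7]: (55.20+44.18)/2 × 4 = 198.76
  [7→13]: (44.18+22.61)/2 × 6 = 200.37
  Sum = 481.93 µg/mL·h
Extrapolated tail: C_last / k_e = 22.61 / 0.118 = 191.610
AUC_0→∞ = 481.93 + 191.610 = 673.54 µg/mL·h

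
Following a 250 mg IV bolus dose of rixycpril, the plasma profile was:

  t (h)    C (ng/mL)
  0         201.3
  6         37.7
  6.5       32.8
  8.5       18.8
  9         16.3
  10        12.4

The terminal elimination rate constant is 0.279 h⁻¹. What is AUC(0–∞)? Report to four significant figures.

AUC = 853.8 ng/mL·h

Trapezoidal AUC_0→10:
  [0→6]: (201.3+37.7)/2 × 6 = 717.0
  [6→6.5]: (37.7+32.8)/2 × 0.5 = 17.625
  [6.5→8.5]: (32.8+18.8)/2 × 2 = 51.6
  [8.5→9]: (18.8+16.3)/2 × 0.5 = 8.775
  [9→10]: (16.3+12.4)/2 × 1 = 14.35
  Sum = 809.35 ng/mL·h
Extrapolated tail: C_last / k_e = 12.4 / 0.279 = 44.444
AUC_0→∞ = 809.35 + 44.444 = 853.794 ng/mL·h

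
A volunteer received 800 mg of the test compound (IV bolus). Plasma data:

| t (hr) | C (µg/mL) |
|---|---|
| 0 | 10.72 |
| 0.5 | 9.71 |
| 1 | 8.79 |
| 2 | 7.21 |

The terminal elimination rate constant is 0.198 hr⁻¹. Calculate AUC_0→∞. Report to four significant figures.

Trapezoidal AUC_0→2:
  [0→0.5]: (10.72+9.71)/2 × 0.5 = 5.1075
  [0.5→1]: (9.71+8.79)/2 × 0.5 = 4.625
  [1→2]: (8.79+7.21)/2 × 1 = 8.0
  Sum = 17.7325 µg/mL·hr
Extrapolated tail: C_last / k_e = 7.21 / 0.198 = 36.414
AUC_0→∞ = 17.7325 + 36.414 = 54.1465 µg/mL·hr

AUC = 54.15 µg/mL·hr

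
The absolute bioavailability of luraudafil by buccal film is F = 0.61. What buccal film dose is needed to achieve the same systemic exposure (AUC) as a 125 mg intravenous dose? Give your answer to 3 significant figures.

For equal systemic exposure: F × D_ev = D_iv
D_ev = D_iv / F = 125 / 0.61 = 204.918 mg

D_buccal = 205 mg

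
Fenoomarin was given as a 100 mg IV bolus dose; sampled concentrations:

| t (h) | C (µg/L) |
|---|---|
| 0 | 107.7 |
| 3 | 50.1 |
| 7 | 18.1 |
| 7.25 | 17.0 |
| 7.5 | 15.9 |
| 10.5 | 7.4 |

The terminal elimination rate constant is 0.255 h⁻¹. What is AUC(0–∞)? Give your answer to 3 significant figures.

AUC = 446 µg/L·h

Trapezoidal AUC_0→10.5:
  [0→3]: (107.7+50.1)/2 × 3 = 236.7
  [3→7]: (50.1+18.1)/2 × 4 = 136.4
  [7→7.25]: (18.1+17.0)/2 × 0.25 = 4.3875
  [7.25→7.5]: (17.0+15.9)/2 × 0.25 = 4.1125
  [7.5→10.5]: (15.9+7.4)/2 × 3 = 34.95
  Sum = 416.55 µg/L·h
Extrapolated tail: C_last / k_e = 7.4 / 0.255 = 29.020
AUC_0→∞ = 416.55 + 29.020 = 445.57 µg/L·h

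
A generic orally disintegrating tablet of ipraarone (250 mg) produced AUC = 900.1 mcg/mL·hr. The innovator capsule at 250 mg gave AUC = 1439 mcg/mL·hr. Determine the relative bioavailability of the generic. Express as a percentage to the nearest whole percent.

F_rel = (AUC_test/D_test) / (AUC_ref/D_ref)
      = (900.1/250) / (1439/250)
      = 3.6004 / 5.756 = 0.6255 = 62.55%

F_rel = 63%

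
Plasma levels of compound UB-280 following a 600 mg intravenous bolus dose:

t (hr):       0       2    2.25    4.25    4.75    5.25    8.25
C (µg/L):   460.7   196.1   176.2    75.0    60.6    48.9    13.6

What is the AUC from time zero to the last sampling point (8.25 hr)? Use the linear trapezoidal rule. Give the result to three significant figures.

Trapezoidal AUC_0→8.25:
  [0→2]: (460.7+196.1)/2 × 2 = 656.8
  [2→2.25]: (196.1+176.2)/2 × 0.25 = 46.5375
  [2.25→4.25]: (176.2+75.0)/2 × 2 = 251.2
  [4.25→4.75]: (75.0+60.6)/2 × 0.5 = 33.9
  [4.75→5.25]: (60.6+48.9)/2 × 0.5 = 27.375
  [5.25→8.25]: (48.9+13.6)/2 × 3 = 93.75
  Sum = 1109.5625 µg/L·hr

AUC = 1110 µg/L·hr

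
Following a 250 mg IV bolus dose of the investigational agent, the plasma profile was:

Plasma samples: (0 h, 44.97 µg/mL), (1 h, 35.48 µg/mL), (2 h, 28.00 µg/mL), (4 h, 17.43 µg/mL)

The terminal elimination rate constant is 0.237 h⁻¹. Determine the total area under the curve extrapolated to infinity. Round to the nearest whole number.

AUC = 191 µg/mL·h

Trapezoidal AUC_0→4:
  [0→1]: (44.97+35.48)/2 × 1 = 40.225
  [1→2]: (35.48+28.00)/2 × 1 = 31.74
  [2→4]: (28.00+17.43)/2 × 2 = 45.43
  Sum = 117.395 µg/mL·h
Extrapolated tail: C_last / k_e = 17.43 / 0.237 = 73.544
AUC_0→∞ = 117.395 + 73.544 = 190.939 µg/mL·h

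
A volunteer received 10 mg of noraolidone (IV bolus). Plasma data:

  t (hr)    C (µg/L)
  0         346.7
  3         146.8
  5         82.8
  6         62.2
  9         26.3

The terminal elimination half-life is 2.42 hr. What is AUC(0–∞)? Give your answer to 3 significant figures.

AUC = 1270 µg/L·hr

Trapezoidal AUC_0→9:
  [0→3]: (346.7+146.8)/2 × 3 = 740.25
  [3→5]: (146.8+82.8)/2 × 2 = 229.6
  [5→6]: (82.8+62.2)/2 × 1 = 72.5
  [6→9]: (62.2+26.3)/2 × 3 = 132.75
  Sum = 1175.1 µg/L·hr
k_e = ln2 / t½ = 0.693147 / 2.42 = 0.2864 hr^-1
Extrapolated tail: C_last / k_e = 26.3 / 0.2864 = 91.830
AUC_0→∞ = 1175.1 + 91.830 = 1266.93 µg/L·hr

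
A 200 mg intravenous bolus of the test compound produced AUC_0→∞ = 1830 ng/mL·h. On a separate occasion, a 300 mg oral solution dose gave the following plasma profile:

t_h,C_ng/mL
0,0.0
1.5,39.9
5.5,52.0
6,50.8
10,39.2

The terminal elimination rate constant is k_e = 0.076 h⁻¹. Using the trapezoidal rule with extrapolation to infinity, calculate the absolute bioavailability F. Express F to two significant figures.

Trapezoidal AUC_0→10 (oral solution):
  [0→1.5]: (0.0+39.9)/2 × 1.5 = 29.925
  [1.5→5.5]: (39.9+52.0)/2 × 4 = 183.8
  [5.5→6]: (52.0+50.8)/2 × 0.5 = 25.7
  [6→10]: (50.8+39.2)/2 × 4 = 180.0
  Sum = 419.425 ng/mL·h
Tail: C_last/k_e = 39.2/0.076 = 515.789
AUC_0→∞ (oral solution) = 419.425 + 515.789 = 935.214 ng/mL·h
F = (AUC_ev/D_ev)/(AUC_iv/D_iv) = (935.214/300)/(1830/200) = 3.11738/9.15 = 0.3407

F = 0.34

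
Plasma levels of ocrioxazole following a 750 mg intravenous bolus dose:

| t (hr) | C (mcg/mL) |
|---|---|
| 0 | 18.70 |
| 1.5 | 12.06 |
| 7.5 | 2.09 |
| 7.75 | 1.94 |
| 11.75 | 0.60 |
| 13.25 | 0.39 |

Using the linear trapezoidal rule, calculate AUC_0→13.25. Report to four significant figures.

AUC = 71.85 mcg/mL·hr

Trapezoidal AUC_0→13.25:
  [0→1.5]: (18.70+12.06)/2 × 1.5 = 23.07
  [1.5→7.5]: (12.06+2.09)/2 × 6 = 42.45
  [7.5→7.75]: (2.09+1.94)/2 × 0.25 = 0.50375
  [7.75→11.75]: (1.94+0.60)/2 × 4 = 5.08
  [11.75→13.25]: (0.60+0.39)/2 × 1.5 = 0.7425
  Sum = 71.84625 mcg/mL·hr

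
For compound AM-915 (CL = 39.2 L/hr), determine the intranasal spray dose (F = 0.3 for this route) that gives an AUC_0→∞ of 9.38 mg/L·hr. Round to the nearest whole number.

Dose = 1226 mg

Dose = CL × AUC_0→∞ / F
     = 39.2 × 9.38 / 0.3 = 1225.65 mg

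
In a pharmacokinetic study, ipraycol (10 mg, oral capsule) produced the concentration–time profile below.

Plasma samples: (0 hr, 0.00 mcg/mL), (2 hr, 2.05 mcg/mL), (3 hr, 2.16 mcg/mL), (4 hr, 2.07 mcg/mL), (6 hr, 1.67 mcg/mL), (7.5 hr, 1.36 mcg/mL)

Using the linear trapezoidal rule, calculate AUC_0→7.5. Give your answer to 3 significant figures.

AUC = 12.3 mcg/mL·hr

Trapezoidal AUC_0→7.5:
  [0→2]: (0.00+2.05)/2 × 2 = 2.05
  [2→3]: (2.05+2.16)/2 × 1 = 2.105
  [3→4]: (2.16+2.07)/2 × 1 = 2.115
  [4→6]: (2.07+1.67)/2 × 2 = 3.74
  [6→7.5]: (1.67+1.36)/2 × 1.5 = 2.2725
  Sum = 12.2825 mcg/mL·hr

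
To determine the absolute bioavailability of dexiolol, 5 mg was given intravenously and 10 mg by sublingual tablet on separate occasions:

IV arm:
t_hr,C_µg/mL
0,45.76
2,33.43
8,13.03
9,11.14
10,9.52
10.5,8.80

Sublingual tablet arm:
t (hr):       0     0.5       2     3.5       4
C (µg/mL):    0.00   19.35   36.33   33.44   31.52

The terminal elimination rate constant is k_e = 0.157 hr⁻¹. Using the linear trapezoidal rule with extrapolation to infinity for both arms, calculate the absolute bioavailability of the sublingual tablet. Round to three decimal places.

F = 0.524

Trapezoidal AUC_0→10.5 (IV):
  [0→2]: (45.76+33.43)/2 × 2 = 79.19
  [2→8]: (33.43+13.03)/2 × 6 = 139.38
  [8→9]: (13.03+11.14)/2 × 1 = 12.085
  [9→10]: (11.14+9.52)/2 × 1 = 10.33
  [10→10.5]: (9.52+8.80)/2 × 0.5 = 4.58
  Sum = 245.565 µg/mL·hr
IV tail: 8.80/0.157 = 56.051; AUC_iv,0→∞ = 245.565 + 56.051 = 301.616 µg/mL·hr
Trapezoidal AUC_0→4 (sublingual tablet):
  [0→0.5]: (0.00+19.35)/2 × 0.5 = 4.8375
  [0.5→2]: (19.35+36.33)/2 × 1.5 = 41.76
  [2→3.5]: (36.33+33.44)/2 × 1.5 = 52.3275
  [3.5→4]: (33.44+31.52)/2 × 0.5 = 16.24
  Sum = 115.165 µg/mL·hr
sublingual tablet tail: 31.52/0.157 = 200.764; AUC_ev,0→∞ = 115.165 + 200.764 = 315.929 µg/mL·hr
F = (AUC_ev/D_ev)/(AUC_iv/D_iv) = (315.929/10)/(301.616/5) = 31.5929/60.3232 = 0.5237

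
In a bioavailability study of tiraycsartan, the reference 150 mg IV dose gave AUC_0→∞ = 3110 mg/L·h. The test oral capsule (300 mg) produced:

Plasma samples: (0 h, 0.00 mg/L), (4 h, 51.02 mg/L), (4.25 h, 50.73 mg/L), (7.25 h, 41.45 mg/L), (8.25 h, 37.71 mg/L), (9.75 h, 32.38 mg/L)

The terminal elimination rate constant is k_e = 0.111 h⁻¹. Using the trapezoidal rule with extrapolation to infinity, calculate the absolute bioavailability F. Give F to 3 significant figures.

Trapezoidal AUC_0→9.75 (oral capsule):
  [0→4]: (0.00+51.02)/2 × 4 = 102.04
  [4→4.25]: (51.02+50.73)/2 × 0.25 = 12.71875
  [4.25→7.25]: (50.73+41.45)/2 × 3 = 138.27
  [7.25→8.25]: (41.45+37.71)/2 × 1 = 39.58
  [8.25→9.75]: (37.71+32.38)/2 × 1.5 = 52.5675
  Sum = 345.17625 mg/L·h
Tail: C_last/k_e = 32.38/0.111 = 291.712
AUC_0→∞ (oral capsule) = 345.17625 + 291.712 = 636.88825 mg/L·h
F = (AUC_ev/D_ev)/(AUC_iv/D_iv) = (636.88825/300)/(3110/150) = 2.12296/20.7333 = 0.1024

F = 0.102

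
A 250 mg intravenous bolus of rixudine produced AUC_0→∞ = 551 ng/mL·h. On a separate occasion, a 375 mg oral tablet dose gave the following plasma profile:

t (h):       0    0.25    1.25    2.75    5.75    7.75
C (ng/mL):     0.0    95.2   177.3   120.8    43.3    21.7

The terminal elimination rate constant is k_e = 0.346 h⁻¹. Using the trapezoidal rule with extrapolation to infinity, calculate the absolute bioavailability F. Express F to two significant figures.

F = 0.90

Trapezoidal AUC_0→7.75 (oral tablet):
  [0→0.25]: (0.0+95.2)/2 × 0.25 = 11.9
  [0.25→1.25]: (95.2+177.3)/2 × 1 = 136.25
  [1.25→2.75]: (177.3+120.8)/2 × 1.5 = 223.575
  [2.75→5.75]: (120.8+43.3)/2 × 3 = 246.15
  [5.75→7.75]: (43.3+21.7)/2 × 2 = 65.0
  Sum = 682.875 ng/mL·h
Tail: C_last/k_e = 21.7/0.346 = 62.717
AUC_0→∞ (oral tablet) = 682.875 + 62.717 = 745.592 ng/mL·h
F = (AUC_ev/D_ev)/(AUC_iv/D_iv) = (745.592/375)/(551/250) = 1.98825/2.204 = 0.9021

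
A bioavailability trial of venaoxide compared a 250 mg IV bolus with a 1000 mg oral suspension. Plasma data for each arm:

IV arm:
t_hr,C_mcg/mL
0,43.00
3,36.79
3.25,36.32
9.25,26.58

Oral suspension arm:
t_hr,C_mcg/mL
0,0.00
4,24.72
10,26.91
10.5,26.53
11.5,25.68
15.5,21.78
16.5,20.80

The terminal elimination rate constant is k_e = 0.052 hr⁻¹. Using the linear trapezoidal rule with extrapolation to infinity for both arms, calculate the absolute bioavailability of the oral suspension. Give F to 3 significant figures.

F = 0.229

Trapezoidal AUC_0→9.25 (IV):
  [0→3]: (43.00+36.79)/2 × 3 = 119.685
  [3→3.25]: (36.79+36.32)/2 × 0.25 = 9.13875
  [3.25→9.25]: (36.32+26.58)/2 × 6 = 188.7
  Sum = 317.52375 mcg/mL·hr
IV tail: 26.58/0.052 = 511.154; AUC_iv,0→∞ = 317.52375 + 511.154 = 828.67775 mcg/mL·hr
Trapezoidal AUC_0→16.5 (oral suspension):
  [0→4]: (0.00+24.72)/2 × 4 = 49.44
  [4→10]: (24.72+26.91)/2 × 6 = 154.89
  [10→10.5]: (26.91+26.53)/2 × 0.5 = 13.36
  [10.5→11.5]: (26.53+25.68)/2 × 1 = 26.105
  [11.5→15.5]: (25.68+21.78)/2 × 4 = 94.92
  [15.5→16.5]: (21.78+20.80)/2 × 1 = 21.29
  Sum = 360.005 mcg/mL·hr
oral suspension tail: 20.80/0.052 = 400.000; AUC_ev,0→∞ = 360.005 + 400.000 = 760.005 mcg/mL·hr
F = (AUC_ev/D_ev)/(AUC_iv/D_iv) = (760.005/1000)/(828.67775/250) = 0.760005/3.314711 = 0.2293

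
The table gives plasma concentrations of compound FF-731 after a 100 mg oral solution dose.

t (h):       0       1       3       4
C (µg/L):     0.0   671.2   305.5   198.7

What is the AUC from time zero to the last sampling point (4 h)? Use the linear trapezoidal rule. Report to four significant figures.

AUC = 1564 µg/L·h

Trapezoidal AUC_0→4:
  [0→1]: (0.0+671.2)/2 × 1 = 335.6
  [1→3]: (671.2+305.5)/2 × 2 = 976.7
  [3→4]: (305.5+198.7)/2 × 1 = 252.1
  Sum = 1564.4 µg/L·h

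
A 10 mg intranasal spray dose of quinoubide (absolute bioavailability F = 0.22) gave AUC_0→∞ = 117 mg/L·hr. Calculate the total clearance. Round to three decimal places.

CL = 0.019 L/hr

CL = F × Dose / AUC_0→∞
   = 0.22 × 10 / 117 = 0.0188034 L/hr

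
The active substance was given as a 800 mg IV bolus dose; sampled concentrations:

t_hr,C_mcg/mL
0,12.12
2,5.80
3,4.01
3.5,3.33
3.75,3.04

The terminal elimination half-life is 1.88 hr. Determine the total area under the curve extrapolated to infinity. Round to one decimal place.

Trapezoidal AUC_0→3.75:
  [0→2]: (12.12+5.80)/2 × 2 = 17.92
  [2→3]: (5.80+4.01)/2 × 1 = 4.905
  [3→3.5]: (4.01+3.33)/2 × 0.5 = 1.835
  [3.5→3.75]: (3.33+3.04)/2 × 0.25 = 0.79625
  Sum = 25.45625 mcg/mL·hr
k_e = ln2 / t½ = 0.693147 / 1.88 = 0.3687 hr^-1
Extrapolated tail: C_last / k_e = 3.04 / 0.3687 = 8.245
AUC_0→∞ = 25.45625 + 8.245 = 33.70125 mcg/mL·hr

AUC = 33.7 mcg/mL·hr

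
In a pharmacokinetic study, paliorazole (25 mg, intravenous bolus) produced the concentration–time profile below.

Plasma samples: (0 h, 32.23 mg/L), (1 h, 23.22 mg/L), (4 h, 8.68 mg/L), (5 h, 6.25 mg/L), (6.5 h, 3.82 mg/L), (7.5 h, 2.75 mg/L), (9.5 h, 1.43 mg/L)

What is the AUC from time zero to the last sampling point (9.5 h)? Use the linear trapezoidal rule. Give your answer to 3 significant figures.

Trapezoidal AUC_0→9.5:
  [0→1]: (32.23+23.22)/2 × 1 = 27.725
  [1→4]: (23.22+8.68)/2 × 3 = 47.85
  [4→5]: (8.68+6.25)/2 × 1 = 7.465
  [5→6.5]: (6.25+3.82)/2 × 1.5 = 7.5525
  [6.5→7.5]: (3.82+2.75)/2 × 1 = 3.285
  [7.5→9.5]: (2.75+1.43)/2 × 2 = 4.18
  Sum = 98.0575 mg/L·h

AUC = 98.1 mg/L·h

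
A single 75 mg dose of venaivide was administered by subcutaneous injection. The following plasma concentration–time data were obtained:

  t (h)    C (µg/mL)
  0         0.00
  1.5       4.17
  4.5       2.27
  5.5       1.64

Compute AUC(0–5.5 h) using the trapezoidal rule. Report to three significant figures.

AUC = 14.7 µg/mL·h

Trapezoidal AUC_0→5.5:
  [0→1.5]: (0.00+4.17)/2 × 1.5 = 3.1275
  [1.5→4.5]: (4.17+2.27)/2 × 3 = 9.66
  [4.5→5.5]: (2.27+1.64)/2 × 1 = 1.955
  Sum = 14.7425 µg/mL·h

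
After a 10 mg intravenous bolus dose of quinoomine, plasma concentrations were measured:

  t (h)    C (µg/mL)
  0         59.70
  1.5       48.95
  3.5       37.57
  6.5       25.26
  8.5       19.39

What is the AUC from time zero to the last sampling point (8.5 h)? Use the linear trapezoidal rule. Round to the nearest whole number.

Trapezoidal AUC_0→8.5:
  [0→1.5]: (59.70+48.95)/2 × 1.5 = 81.4875
  [1.5→3.5]: (48.95+37.57)/2 × 2 = 86.52
  [3.5→6.5]: (37.57+25.26)/2 × 3 = 94.245
  [6.5→8.5]: (25.26+19.39)/2 × 2 = 44.65
  Sum = 306.9025 µg/mL·h

AUC = 307 µg/mL·h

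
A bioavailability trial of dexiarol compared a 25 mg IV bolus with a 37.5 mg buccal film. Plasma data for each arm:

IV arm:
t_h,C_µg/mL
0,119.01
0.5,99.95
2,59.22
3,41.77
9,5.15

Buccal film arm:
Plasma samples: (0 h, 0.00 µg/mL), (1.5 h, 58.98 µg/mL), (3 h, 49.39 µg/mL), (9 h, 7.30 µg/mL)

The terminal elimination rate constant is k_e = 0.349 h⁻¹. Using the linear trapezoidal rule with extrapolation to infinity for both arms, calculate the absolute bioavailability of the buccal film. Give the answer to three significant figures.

Trapezoidal AUC_0→9 (IV):
  [0→0.5]: (119.01+99.95)/2 × 0.5 = 54.74
  [0.5→2]: (99.95+59.22)/2 × 1.5 = 119.3775
  [2→3]: (59.22+41.77)/2 × 1 = 50.495
  [3→9]: (41.77+5.15)/2 × 6 = 140.76
  Sum = 365.3725 µg/mL·h
IV tail: 5.15/0.349 = 14.756; AUC_iv,0→∞ = 365.3725 + 14.756 = 380.1285 µg/mL·h
Trapezoidal AUC_0→9 (buccal film):
  [0→1.5]: (0.00+58.98)/2 × 1.5 = 44.235
  [1.5→3]: (58.98+49.39)/2 × 1.5 = 81.2775
  [3→9]: (49.39+7.30)/2 × 6 = 170.07
  Sum = 295.5825 µg/mL·h
buccal film tail: 7.30/0.349 = 20.917; AUC_ev,0→∞ = 295.5825 + 20.917 = 316.4995 µg/mL·h
F = (AUC_ev/D_ev)/(AUC_iv/D_iv) = (316.4995/37.5)/(380.1285/25) = 8.43999/15.20514 = 0.5551

F = 0.555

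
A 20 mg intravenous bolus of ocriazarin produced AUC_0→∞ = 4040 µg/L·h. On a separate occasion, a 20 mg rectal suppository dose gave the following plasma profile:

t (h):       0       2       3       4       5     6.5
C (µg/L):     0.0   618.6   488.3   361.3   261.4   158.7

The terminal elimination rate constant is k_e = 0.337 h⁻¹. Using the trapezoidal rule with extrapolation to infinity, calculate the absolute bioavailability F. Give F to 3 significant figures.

Trapezoidal AUC_0→6.5 (rectal suppository):
  [0→2]: (0.0+618.6)/2 × 2 = 618.6
  [2→3]: (618.6+488.3)/2 × 1 = 553.45
  [3→4]: (488.3+361.3)/2 × 1 = 424.8
  [4→5]: (361.3+261.4)/2 × 1 = 311.35
  [5→6.5]: (261.4+158.7)/2 × 1.5 = 315.075
  Sum = 2223.275 µg/L·h
Tail: C_last/k_e = 158.7/0.337 = 470.920
AUC_0→∞ (rectal suppository) = 2223.275 + 470.920 = 2694.195 µg/L·h
F = (AUC_ev/D_ev)/(AUC_iv/D_iv) = (2694.195/20)/(4040/20) = 134.70975/202 = 0.6669

F = 0.667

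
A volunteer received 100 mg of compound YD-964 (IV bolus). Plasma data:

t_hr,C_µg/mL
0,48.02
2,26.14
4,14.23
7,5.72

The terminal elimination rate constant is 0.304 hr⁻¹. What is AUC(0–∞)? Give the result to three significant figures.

Trapezoidal AUC_0→7:
  [0→2]: (48.02+26.14)/2 × 2 = 74.16
  [2→4]: (26.14+14.23)/2 × 2 = 40.37
  [4→7]: (14.23+5.72)/2 × 3 = 29.925
  Sum = 144.455 µg/mL·hr
Extrapolated tail: C_last / k_e = 5.72 / 0.304 = 18.816
AUC_0→∞ = 144.455 + 18.816 = 163.271 µg/mL·hr

AUC = 163 µg/mL·hr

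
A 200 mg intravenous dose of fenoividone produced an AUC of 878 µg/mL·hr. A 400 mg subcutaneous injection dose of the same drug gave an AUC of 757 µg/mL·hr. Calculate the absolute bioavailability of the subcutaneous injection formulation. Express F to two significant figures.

F = 0.43

F = (AUC_ev / D_ev) / (AUC_iv / D_iv)
  = (757/400) / (878/200)
  = 1.8925 / 4.39 = 0.4311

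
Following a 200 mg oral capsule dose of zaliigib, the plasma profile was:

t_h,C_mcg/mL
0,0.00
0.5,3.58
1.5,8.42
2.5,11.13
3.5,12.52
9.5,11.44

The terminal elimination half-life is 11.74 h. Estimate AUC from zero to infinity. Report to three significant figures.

AUC = 294 mcg/mL·h

Trapezoidal AUC_0→9.5:
  [0→0.5]: (0.00+3.58)/2 × 0.5 = 0.895
  [0.5→1.5]: (3.58+8.42)/2 × 1 = 6.0
  [1.5→2.5]: (8.42+11.13)/2 × 1 = 9.775
  [2.5→3.5]: (11.13+12.52)/2 × 1 = 11.825
  [3.5→9.5]: (12.52+11.44)/2 × 6 = 71.88
  Sum = 100.375 mcg/mL·h
k_e = ln2 / t½ = 0.693147 / 11.74 = 0.0590 h^-1
Extrapolated tail: C_last / k_e = 11.44 / 0.059 = 193.898
AUC_0→∞ = 100.375 + 193.898 = 294.273 mcg/mL·h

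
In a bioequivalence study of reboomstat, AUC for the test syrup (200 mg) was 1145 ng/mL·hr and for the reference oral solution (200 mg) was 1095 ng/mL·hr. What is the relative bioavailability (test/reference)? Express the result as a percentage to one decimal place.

F_rel = (AUC_test/D_test) / (AUC_ref/D_ref)
      = (1145/200) / (1095/200)
      = 5.725 / 5.475 = 1.0457 = 104.57%

F_rel = 104.6%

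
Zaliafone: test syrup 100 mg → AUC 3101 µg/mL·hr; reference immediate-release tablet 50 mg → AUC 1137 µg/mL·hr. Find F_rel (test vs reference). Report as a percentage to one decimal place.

F_rel = (AUC_test/D_test) / (AUC_ref/D_ref)
      = (3101/100) / (1137/50)
      = 31.01 / 22.74 = 1.3637 = 136.37%

F_rel = 136.4%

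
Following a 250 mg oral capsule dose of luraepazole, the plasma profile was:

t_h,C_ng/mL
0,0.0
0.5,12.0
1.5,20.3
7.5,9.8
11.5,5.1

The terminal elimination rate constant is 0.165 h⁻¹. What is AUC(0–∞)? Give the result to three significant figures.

Trapezoidal AUC_0→11.5:
  [0→0.5]: (0.0+12.0)/2 × 0.5 = 3.0
  [0.5→1.5]: (12.0+20.3)/2 × 1 = 16.15
  [1.5→7.5]: (20.3+9.8)/2 × 6 = 90.3
  [7.5→11.5]: (9.8+5.1)/2 × 4 = 29.8
  Sum = 139.25 ng/mL·h
Extrapolated tail: C_last / k_e = 5.1 / 0.165 = 30.909
AUC_0→∞ = 139.25 + 30.909 = 170.159 ng/mL·h

AUC = 170 ng/mL·h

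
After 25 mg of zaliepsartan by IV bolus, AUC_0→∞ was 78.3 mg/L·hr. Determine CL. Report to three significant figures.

CL = 0.319 L/hr

CL = Dose_iv / AUC_0→∞
   = 25 / 78.3 = 0.319285 L/hr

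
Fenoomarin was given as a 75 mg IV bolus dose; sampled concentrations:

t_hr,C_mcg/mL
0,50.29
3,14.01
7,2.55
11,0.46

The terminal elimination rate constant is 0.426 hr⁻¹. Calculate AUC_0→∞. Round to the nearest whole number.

AUC = 137 mcg/mL·hr

Trapezoidal AUC_0→11:
  [0→3]: (50.29+14.01)/2 × 3 = 96.45
  [3→7]: (14.01+2.55)/2 × 4 = 33.12
  [7→11]: (2.55+0.46)/2 × 4 = 6.02
  Sum = 135.59 mcg/mL·hr
Extrapolated tail: C_last / k_e = 0.46 / 0.426 = 1.080
AUC_0→∞ = 135.59 + 1.080 = 136.67 mcg/mL·hr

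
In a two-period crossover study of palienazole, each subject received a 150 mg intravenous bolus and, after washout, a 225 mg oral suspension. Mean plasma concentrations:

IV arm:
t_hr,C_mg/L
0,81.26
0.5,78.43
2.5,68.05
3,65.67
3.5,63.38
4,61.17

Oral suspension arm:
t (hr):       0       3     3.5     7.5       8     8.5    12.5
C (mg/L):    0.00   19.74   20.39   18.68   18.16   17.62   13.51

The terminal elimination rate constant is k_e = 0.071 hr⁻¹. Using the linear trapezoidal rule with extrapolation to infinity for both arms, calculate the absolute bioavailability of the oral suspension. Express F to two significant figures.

Trapezoidal AUC_0→4 (IV):
  [0→0.5]: (81.26+78.43)/2 × 0.5 = 39.9225
  [0.5→2.5]: (78.43+68.05)/2 × 2 = 146.48
  [2.5→3]: (68.05+65.67)/2 × 0.5 = 33.43
  [3→3.5]: (65.67+63.38)/2 × 0.5 = 32.2625
  [3.5→4]: (63.38+61.17)/2 × 0.5 = 31.1375
  Sum = 283.2325 mg/L·hr
IV tail: 61.17/0.071 = 861.549; AUC_iv,0→∞ = 283.2325 + 861.549 = 1144.7815 mg/L·hr
Trapezoidal AUC_0→12.5 (oral suspension):
  [0→3]: (0.00+19.74)/2 × 3 = 29.61
  [3→3.5]: (19.74+20.39)/2 × 0.5 = 10.0325
  [3.5→7.5]: (20.39+18.68)/2 × 4 = 78.14
  [7.5→8]: (18.68+18.16)/2 × 0.5 = 9.21
  [8→8.5]: (18.16+17.62)/2 × 0.5 = 8.945
  [8.5→12.5]: (17.62+13.51)/2 × 4 = 62.26
  Sum = 198.1975 mg/L·hr
oral suspension tail: 13.51/0.071 = 190.282; AUC_ev,0→∞ = 198.1975 + 190.282 = 388.4795 mg/L·hr
F = (AUC_ev/D_ev)/(AUC_iv/D_iv) = (388.4795/225)/(1144.7815/150) = 1.72658/7.63188 = 0.2262

F = 0.23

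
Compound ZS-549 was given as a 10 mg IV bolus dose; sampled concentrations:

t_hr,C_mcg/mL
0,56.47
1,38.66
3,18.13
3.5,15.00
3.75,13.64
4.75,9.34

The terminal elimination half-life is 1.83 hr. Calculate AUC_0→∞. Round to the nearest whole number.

AUC = 152 mcg/mL·hr

Trapezoidal AUC_0→4.75:
  [0→1]: (56.47+38.66)/2 × 1 = 47.565
  [1→3]: (38.66+18.13)/2 × 2 = 56.79
  [3→3.5]: (18.13+15.00)/2 × 0.5 = 8.2825
  [3.5→3.75]: (15.00+13.64)/2 × 0.25 = 3.58
  [3.75→4.75]: (13.64+9.34)/2 × 1 = 11.49
  Sum = 127.7075 mcg/mL·hr
k_e = ln2 / t½ = 0.693147 / 1.83 = 0.3788 hr^-1
Extrapolated tail: C_last / k_e = 9.34 / 0.3788 = 24.657
AUC_0→∞ = 127.7075 + 24.657 = 152.3645 mcg/mL·hr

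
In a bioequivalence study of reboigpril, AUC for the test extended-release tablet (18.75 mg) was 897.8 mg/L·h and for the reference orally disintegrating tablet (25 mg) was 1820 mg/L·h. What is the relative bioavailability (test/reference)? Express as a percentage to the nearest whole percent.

F_rel = 66%

F_rel = (AUC_test/D_test) / (AUC_ref/D_ref)
      = (897.8/18.75) / (1820/25)
      = 47.8827 / 72.8 = 0.6577 = 65.77%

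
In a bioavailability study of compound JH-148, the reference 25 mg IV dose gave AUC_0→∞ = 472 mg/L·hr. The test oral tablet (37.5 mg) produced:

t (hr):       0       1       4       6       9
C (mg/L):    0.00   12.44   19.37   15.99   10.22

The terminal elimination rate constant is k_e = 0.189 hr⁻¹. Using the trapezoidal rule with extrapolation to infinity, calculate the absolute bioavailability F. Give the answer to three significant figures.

F = 0.258

Trapezoidal AUC_0→9 (oral tablet):
  [0→1]: (0.00+12.44)/2 × 1 = 6.22
  [1→4]: (12.44+19.37)/2 × 3 = 47.715
  [4→6]: (19.37+15.99)/2 × 2 = 35.36
  [6→9]: (15.99+10.22)/2 × 3 = 39.315
  Sum = 128.61 mg/L·hr
Tail: C_last/k_e = 10.22/0.189 = 54.074
AUC_0→∞ (oral tablet) = 128.61 + 54.074 = 182.684 mg/L·hr
F = (AUC_ev/D_ev)/(AUC_iv/D_iv) = (182.684/37.5)/(472/25) = 4.87157/18.88 = 0.2580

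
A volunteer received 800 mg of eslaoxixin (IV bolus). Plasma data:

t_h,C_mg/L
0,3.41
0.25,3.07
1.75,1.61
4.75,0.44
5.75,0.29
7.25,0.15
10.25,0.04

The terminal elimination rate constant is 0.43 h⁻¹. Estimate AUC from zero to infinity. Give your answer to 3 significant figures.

Trapezoidal AUC_0→10.25:
  [0→0.25]: (3.41+3.07)/2 × 0.25 = 0.81
  [0.25→1.75]: (3.07+1.61)/2 × 1.5 = 3.51
  [1.75→4.75]: (1.61+0.44)/2 × 3 = 3.075
  [4.75→5.75]: (0.44+0.29)/2 × 1 = 0.365
  [5.75→7.25]: (0.29+0.15)/2 × 1.5 = 0.33
  [7.25→10.25]: (0.15+0.04)/2 × 3 = 0.285
  Sum = 8.375 mg/L·h
Extrapolated tail: C_last / k_e = 0.04 / 0.43 = 0.093
AUC_0→∞ = 8.375 + 0.093 = 8.468 mg/L·h

AUC = 8.47 mg/L·h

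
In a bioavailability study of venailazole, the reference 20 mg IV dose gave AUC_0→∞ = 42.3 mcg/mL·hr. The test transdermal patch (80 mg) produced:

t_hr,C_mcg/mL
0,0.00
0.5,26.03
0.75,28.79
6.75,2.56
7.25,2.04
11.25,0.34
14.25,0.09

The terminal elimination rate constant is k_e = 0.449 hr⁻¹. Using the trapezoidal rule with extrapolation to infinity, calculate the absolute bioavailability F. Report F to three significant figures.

Trapezoidal AUC_0→14.25 (transdermal patch):
  [0→0.5]: (0.00+26.03)/2 × 0.5 = 6.5075
  [0.5→0.75]: (26.03+28.79)/2 × 0.25 = 6.8525
  [0.75→6.75]: (28.79+2.56)/2 × 6 = 94.05
  [6.75→7.25]: (2.56+2.04)/2 × 0.5 = 1.15
  [7.25→11.25]: (2.04+0.34)/2 × 4 = 4.76
  [11.25→14.25]: (0.34+0.09)/2 × 3 = 0.645
  Sum = 113.965 mcg/mL·hr
Tail: C_last/k_e = 0.09/0.449 = 0.200
AUC_0→∞ (transdermal patch) = 113.965 + 0.200 = 114.165 mcg/mL·hr
F = (AUC_ev/D_ev)/(AUC_iv/D_iv) = (114.165/80)/(42.3/20) = 1.4270625/2.115 = 0.6747

F = 0.675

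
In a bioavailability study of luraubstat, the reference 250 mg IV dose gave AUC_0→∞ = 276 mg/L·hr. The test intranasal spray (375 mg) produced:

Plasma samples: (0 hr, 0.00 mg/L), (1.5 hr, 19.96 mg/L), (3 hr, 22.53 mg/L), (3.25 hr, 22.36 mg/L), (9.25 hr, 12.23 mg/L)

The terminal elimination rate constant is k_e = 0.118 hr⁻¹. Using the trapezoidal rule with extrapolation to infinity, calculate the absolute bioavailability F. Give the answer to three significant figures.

Trapezoidal AUC_0→9.25 (intranasal spray):
  [0→1.5]: (0.00+19.96)/2 × 1.5 = 14.97
  [1.5→3]: (19.96+22.53)/2 × 1.5 = 31.8675
  [3→3.25]: (22.53+22.36)/2 × 0.25 = 5.61125
  [3.25→9.25]: (22.36+12.23)/2 × 6 = 103.77
  Sum = 156.21875 mg/L·hr
Tail: C_last/k_e = 12.23/0.118 = 103.644
AUC_0→∞ (intranasal spray) = 156.21875 + 103.644 = 259.86275 mg/L·hr
F = (AUC_ev/D_ev)/(AUC_iv/D_iv) = (259.86275/375)/(276/250) = 0.692967/1.104 = 0.6277

F = 0.628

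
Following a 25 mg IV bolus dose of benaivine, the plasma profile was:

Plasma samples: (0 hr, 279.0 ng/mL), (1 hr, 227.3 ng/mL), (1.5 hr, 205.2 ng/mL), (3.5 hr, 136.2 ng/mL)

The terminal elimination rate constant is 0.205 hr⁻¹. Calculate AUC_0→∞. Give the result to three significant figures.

AUC = 1370 ng/mL·hr

Trapezoidal AUC_0→3.5:
  [0→1]: (279.0+227.3)/2 × 1 = 253.15
  [1→1.5]: (227.3+205.2)/2 × 0.5 = 108.125
  [1.5→3.5]: (205.2+136.2)/2 × 2 = 341.4
  Sum = 702.675 ng/mL·hr
Extrapolated tail: C_last / k_e = 136.2 / 0.205 = 664.390
AUC_0→∞ = 702.675 + 664.390 = 1367.065 ng/mL·hr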